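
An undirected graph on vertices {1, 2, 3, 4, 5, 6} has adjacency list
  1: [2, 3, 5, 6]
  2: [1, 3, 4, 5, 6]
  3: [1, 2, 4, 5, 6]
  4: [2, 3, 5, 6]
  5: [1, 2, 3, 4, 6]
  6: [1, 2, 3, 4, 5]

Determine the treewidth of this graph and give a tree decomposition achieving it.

Treewidth 4.
One such decomposition:
Bags: B1 = {1, 2, 3, 5, 6}  B2 = {2, 3, 4, 5, 6}
Tree: B1–B2

Every bag has size at most 5, so the width is 5 − 1 = 4 and tw(G) ≤ 4. Conversely, {1, 2, 3, 5, 6} is a clique of size 5, and the vertices of any clique must share a bag in every tree decomposition; so some bag has ≥ 5 vertices and tw(G) ≥ 4. Therefore the treewidth is 4.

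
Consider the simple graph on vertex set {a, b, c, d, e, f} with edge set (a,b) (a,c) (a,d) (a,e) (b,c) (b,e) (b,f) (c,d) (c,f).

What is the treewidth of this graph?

2

A width-2 tree decomposition is:
Bags: B1 = {a, b, e}  B2 = {a, b, c}  B3 = {a, c, d}  B4 = {b, c, f}
Tree: B1–B2, B2–B3, B2–B4
The largest bag has 3 vertices, giving width 2; this decomposition certifies tw(G) ≤ 2. Conversely, {a, b, e} is a clique of size 3, and the vertices of any clique must share a bag in every tree decomposition; so some bag has ≥ 3 vertices and tw(G) ≥ 2. Therefore the treewidth is 2.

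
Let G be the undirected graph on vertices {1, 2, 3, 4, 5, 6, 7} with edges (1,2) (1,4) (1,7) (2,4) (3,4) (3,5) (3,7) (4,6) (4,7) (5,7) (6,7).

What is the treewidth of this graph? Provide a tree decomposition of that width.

Treewidth 2.
Bags: B1 = {1, 4, 7}  B2 = {1, 2, 4}  B3 = {4, 6, 7}  B4 = {3, 4, 7}  B5 = {3, 5, 7}
Tree: B1–B2, B1–B3, B1–B4, B4–B5

Each bag holds 3 vertices, so the decomposition has width 2, which upper-bounds the treewidth. Conversely, {1, 2, 4} is a clique of size 3, and the vertices of any clique must share a bag in every tree decomposition; so some bag has ≥ 3 vertices and tw(G) ≥ 2. Hence tw(G) = 2 exactly.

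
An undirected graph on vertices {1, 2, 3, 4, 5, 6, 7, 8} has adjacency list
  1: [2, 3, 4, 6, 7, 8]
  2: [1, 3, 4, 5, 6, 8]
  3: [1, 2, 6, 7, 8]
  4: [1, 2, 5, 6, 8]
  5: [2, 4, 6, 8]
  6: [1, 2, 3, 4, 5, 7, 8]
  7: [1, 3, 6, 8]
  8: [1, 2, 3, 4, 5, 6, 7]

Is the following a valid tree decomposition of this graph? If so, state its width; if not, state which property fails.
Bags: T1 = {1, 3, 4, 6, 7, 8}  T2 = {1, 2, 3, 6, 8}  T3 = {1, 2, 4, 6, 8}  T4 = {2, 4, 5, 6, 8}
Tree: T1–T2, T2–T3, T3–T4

A tree decomposition must satisfy three properties: every vertex lies in some bag; for every edge, both endpoints lie together in some bag; and for every vertex, the bags containing it form a connected subtree. Here bags containing vertex 4 are not connected in the tree, so the decomposition is invalid.

No — bags containing vertex 4 are not connected in the tree.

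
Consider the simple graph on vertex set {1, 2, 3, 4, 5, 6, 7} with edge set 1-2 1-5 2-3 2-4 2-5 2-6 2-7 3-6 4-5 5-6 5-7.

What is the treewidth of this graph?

A width-2 tree decomposition is:
Bags: B1 = {1, 2, 5}  B2 = {2, 4, 5}  B3 = {2, 5, 7}  B4 = {2, 5, 6}  B5 = {2, 3, 6}
Tree: B1–B2, B2–B3, B3–B4, B4–B5
Every bag has size at most 3, so the width is 3 − 1 = 2 and tw(G) ≤ 2. Conversely, {2, 3, 6} is a clique of size 3, and the vertices of any clique must share a bag in every tree decomposition; so some bag has ≥ 3 vertices and tw(G) ≥ 2. Combining the bounds, tw(G) = 2.

2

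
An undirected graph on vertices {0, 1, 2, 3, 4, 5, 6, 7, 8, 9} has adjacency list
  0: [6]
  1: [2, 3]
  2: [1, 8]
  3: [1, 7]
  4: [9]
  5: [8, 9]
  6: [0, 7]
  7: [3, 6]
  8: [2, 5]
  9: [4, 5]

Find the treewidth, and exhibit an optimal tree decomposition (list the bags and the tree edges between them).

Treewidth 1.
One such decomposition:
Bags: B1 = {0, 6}  B2 = {6, 7}  B3 = {3, 7}  B4 = {1, 3}  B5 = {1, 2}  B6 = {2, 8}  B7 = {5, 8}  B8 = {5, 9}  B9 = {4, 9}
Tree: B1–B2, B2–B3, B3–B4, B4–B5, B5–B6, B6–B7, B7–B8, B8–B9

Every bag has size at most 2, so the width is 2 − 1 = 1 and tw(G) ≤ 1. G has an edge, so its treewidth is at least 1. Hence tw(G) = 1 exactly.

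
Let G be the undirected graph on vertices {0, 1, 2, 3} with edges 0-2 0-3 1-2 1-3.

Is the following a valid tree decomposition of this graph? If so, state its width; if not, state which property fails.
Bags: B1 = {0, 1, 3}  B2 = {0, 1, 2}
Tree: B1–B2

Yes; width 2.

Vertex coverage: the bags together contain {0, 1, 2, 3}, the full vertex set. Edge coverage: each edge of G has both endpoints in at least one bag. Running intersection: for every vertex, the bags containing it form a connected subtree. All three properties hold, so this is a valid tree decomposition of width max|bag| − 1 = 2, and hence tw(G) ≤ 2.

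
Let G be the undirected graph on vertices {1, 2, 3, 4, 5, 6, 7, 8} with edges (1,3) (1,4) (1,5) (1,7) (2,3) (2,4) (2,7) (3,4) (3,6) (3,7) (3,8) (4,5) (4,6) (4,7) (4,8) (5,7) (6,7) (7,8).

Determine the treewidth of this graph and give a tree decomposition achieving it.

Treewidth 3.
One such decomposition:
Bags: B1 = {1, 3, 4, 7}  B2 = {3, 4, 6, 7}  B3 = {3, 4, 7, 8}  B4 = {2, 3, 4, 7}  B5 = {1, 4, 5, 7}
Tree: B1–B2, B2–B3, B3–B4, B1–B5

Each bag holds 4 vertices, so the decomposition has width 3, which upper-bounds the treewidth. Conversely, {3, 4, 7, 8} is a clique of size 4, and the vertices of any clique must share a bag in every tree decomposition; so some bag has ≥ 4 vertices and tw(G) ≥ 3. Combining the bounds, tw(G) = 3.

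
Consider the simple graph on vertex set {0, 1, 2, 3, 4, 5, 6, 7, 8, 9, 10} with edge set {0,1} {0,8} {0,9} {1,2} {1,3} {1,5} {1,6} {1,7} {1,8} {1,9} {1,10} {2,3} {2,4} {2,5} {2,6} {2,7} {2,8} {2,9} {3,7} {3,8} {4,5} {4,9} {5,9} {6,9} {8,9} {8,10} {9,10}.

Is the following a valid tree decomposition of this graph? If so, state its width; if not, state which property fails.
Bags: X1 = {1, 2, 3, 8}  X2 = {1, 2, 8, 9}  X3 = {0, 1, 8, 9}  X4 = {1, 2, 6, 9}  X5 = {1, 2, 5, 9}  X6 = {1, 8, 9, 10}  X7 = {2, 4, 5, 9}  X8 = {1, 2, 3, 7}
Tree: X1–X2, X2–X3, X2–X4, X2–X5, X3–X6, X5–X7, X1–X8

Yes; width 3.

Every vertex of G appears in some bag (union = {0, 1, 2, 3, 4, 5, 6, 7, 8, 9, 10}); every edge is covered by a bag; and for each vertex v the set of bags containing v is connected in the bag tree. The decomposition is therefore valid. The largest bag has 4 vertices, so the width is 3.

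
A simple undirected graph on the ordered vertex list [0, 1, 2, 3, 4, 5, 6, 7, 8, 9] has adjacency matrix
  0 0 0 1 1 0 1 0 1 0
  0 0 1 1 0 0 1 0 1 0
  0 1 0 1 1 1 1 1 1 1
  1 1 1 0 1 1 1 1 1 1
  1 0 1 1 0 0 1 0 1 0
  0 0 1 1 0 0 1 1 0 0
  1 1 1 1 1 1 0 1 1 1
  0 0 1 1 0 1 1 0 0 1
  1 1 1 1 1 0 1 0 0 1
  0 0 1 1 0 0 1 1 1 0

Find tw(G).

4

A width-4 tree decomposition is:
Bags: B1 = {0, 3, 4, 6, 8}  B2 = {2, 3, 4, 6, 8}  B3 = {2, 3, 6, 8, 9}  B4 = {2, 3, 6, 7, 9}  B5 = {2, 3, 5, 6, 7}  B6 = {1, 2, 3, 6, 8}
Tree: B1–B2, B2–B3, B3–B4, B4–B5, B2–B6
Each bag holds 5 vertices, so the decomposition has width 4, which upper-bounds the treewidth. Conversely, {0, 3, 4, 6, 8} is a clique of size 5, and the vertices of any clique must share a bag in every tree decomposition; so some bag has ≥ 5 vertices and tw(G) ≥ 4. Therefore the treewidth is 4.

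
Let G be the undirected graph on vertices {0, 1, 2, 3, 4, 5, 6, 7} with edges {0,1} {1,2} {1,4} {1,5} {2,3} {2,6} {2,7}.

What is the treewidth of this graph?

A width-1 tree decomposition is:
Bags: B1 = {1, 2}  B2 = {2, 3}  B3 = {2, 6}  B4 = {1, 4}  B5 = {0, 1}  B6 = {1, 5}  B7 = {2, 7}
Tree: B1–B2, B2–B3, B1–B4, B1–B5, B1–B6, B3–B7
Each bag holds 2 vertices, so the decomposition has width 1, which upper-bounds the treewidth. G has an edge, so its treewidth is at least 1. Combining the bounds, tw(G) = 1.

1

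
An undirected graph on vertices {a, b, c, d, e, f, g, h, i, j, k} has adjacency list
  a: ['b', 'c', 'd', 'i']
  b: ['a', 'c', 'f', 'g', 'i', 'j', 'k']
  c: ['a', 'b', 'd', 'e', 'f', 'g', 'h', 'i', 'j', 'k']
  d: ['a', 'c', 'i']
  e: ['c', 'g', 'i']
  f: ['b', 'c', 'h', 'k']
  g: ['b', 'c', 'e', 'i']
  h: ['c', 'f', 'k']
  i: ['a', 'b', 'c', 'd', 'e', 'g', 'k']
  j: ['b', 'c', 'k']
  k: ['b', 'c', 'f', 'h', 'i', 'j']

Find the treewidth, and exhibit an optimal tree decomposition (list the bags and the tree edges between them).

Treewidth 3.
One optimal decomposition is:
Bags: B1 = {b, c, i, k}  B2 = {b, c, g, i}  B3 = {c, e, g, i}  B4 = {a, b, c, i}  B5 = {b, c, f, k}  B6 = {a, c, d, i}  B7 = {c, f, h, k}  B8 = {b, c, j, k}
Tree: B1–B2, B2–B3, B1–B4, B1–B5, B4–B6, B5–B7, B5–B8

The largest bag has 4 vertices, giving width 3; this decomposition certifies tw(G) ≤ 3. On the other hand G contains the 4-clique {a, c, d, i}. A clique must lie in a single bag of any decomposition, so no decomposition can have width below 3. Combining the bounds, tw(G) = 3.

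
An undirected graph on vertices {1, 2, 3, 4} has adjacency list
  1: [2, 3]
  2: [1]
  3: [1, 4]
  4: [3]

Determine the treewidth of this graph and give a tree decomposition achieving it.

The largest bag has 2 vertices, giving width 1; this decomposition certifies tw(G) ≤ 1. G has an edge, so its treewidth is at least 1. Therefore the treewidth is 1.

Treewidth 1.
One such decomposition:
Bags: B1 = {1, 2}  B2 = {1, 3}  B3 = {3, 4}
Tree: B1–B2, B2–B3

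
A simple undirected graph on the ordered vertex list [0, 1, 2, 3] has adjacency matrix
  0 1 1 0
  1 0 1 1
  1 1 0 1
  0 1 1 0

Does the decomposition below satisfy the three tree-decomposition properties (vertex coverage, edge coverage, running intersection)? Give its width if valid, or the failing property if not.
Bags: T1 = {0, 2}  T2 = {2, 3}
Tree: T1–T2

No — vertex 1 appears in no bag.

A tree decomposition must satisfy three properties: every vertex lies in some bag; for every edge, both endpoints lie together in some bag; and for every vertex, the bags containing it form a connected subtree. Here vertex 1 appears in no bag, so the decomposition is invalid.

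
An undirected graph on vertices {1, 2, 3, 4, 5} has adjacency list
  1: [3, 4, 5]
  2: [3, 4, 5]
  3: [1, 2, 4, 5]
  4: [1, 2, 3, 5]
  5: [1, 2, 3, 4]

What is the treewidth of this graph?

3

A width-3 tree decomposition is:
Bags: B1 = {2, 3, 4, 5}  B2 = {1, 3, 4, 5}
Tree: B1–B2
The largest bag has 4 vertices, giving width 3; this decomposition certifies tw(G) ≤ 3. For the lower bound, the 4 vertices {1, 3, 4, 5} are pairwise adjacent, and any tree decomposition puts a clique entirely inside one bag — forcing width ≥ 3. The upper and lower bounds meet at 3, so that is the treewidth.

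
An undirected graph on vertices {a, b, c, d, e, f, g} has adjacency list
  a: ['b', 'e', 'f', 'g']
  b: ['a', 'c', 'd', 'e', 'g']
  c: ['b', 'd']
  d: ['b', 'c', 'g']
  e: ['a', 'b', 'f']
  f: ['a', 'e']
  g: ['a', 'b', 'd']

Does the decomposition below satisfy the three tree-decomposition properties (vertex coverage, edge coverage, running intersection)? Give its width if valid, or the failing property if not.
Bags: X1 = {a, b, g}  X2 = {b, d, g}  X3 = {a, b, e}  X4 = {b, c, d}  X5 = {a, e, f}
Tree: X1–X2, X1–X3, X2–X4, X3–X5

Every vertex of G appears in some bag (union = {a, b, c, d, e, f, g}); every edge is covered by a bag; and for each vertex v the set of bags containing v is connected in the bag tree. The decomposition is therefore valid. The largest bag has 3 vertices, so the width is 2.

Yes; width 2.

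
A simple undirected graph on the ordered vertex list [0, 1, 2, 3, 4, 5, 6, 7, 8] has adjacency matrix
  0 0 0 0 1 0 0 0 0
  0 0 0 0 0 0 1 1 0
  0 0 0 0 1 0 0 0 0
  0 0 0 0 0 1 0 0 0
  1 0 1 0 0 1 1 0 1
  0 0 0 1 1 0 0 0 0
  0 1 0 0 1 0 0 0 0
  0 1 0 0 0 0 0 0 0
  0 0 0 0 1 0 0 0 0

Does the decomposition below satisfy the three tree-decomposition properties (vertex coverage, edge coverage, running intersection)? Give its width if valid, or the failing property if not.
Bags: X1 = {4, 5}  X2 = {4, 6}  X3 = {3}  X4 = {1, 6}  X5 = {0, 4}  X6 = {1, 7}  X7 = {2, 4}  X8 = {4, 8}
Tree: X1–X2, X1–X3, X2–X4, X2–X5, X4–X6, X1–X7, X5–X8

No — edge (5,3) lies in no bag.

A tree decomposition must satisfy three properties: every vertex lies in some bag; for every edge, both endpoints lie together in some bag; and for every vertex, the bags containing it form a connected subtree. Here edge (5,3) lies in no bag, so the decomposition is invalid.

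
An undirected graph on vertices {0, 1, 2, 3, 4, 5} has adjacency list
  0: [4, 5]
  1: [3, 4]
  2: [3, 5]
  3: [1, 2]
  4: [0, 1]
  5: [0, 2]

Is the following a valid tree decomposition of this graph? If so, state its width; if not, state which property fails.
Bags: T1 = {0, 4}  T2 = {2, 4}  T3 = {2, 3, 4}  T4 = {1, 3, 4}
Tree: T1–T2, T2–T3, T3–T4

A tree decomposition must satisfy three properties: every vertex lies in some bag; for every edge, both endpoints lie together in some bag; and for every vertex, the bags containing it form a connected subtree. Here vertex 5 appears in no bag, so the decomposition is invalid.

No — vertex 5 appears in no bag.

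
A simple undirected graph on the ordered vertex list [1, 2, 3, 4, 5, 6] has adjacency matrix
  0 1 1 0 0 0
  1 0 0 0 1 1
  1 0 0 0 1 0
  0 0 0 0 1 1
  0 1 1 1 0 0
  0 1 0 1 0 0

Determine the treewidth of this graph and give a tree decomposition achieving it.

Treewidth 2.
Bags: B1 = {2, 4, 6}  B2 = {2, 4, 5}  B3 = {1, 2, 5}  B4 = {1, 3, 5}
Tree: B1–B2, B2–B3, B3–B4

Every bag has size at most 3, so the width is 3 − 1 = 2 and tw(G) ≤ 2. The edges 6–4–5–2–6 form a cycle, so G is not a tree and its treewidth is at least 2. Combining the bounds, tw(G) = 2.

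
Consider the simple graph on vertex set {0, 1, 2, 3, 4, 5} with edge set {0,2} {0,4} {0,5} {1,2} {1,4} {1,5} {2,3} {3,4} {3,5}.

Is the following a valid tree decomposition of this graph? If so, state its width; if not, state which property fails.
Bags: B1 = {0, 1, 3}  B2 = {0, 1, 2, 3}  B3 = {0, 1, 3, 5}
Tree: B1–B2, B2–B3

A tree decomposition must satisfy three properties: every vertex lies in some bag; for every edge, both endpoints lie together in some bag; and for every vertex, the bags containing it form a connected subtree. Here vertex 4 appears in no bag, so the decomposition is invalid.

No — vertex 4 appears in no bag.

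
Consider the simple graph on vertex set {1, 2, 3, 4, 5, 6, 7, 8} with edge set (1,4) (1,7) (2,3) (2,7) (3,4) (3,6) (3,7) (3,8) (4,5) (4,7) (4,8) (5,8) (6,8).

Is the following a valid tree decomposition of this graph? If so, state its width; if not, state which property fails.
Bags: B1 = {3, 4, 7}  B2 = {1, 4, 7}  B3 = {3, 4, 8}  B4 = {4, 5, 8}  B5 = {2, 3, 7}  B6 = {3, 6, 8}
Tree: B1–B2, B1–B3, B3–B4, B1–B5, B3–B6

Checking the three conditions: (i) the bags cover all of {1, 2, 3, 4, 5, 6, 7, 8}; (ii) for each edge, some bag contains both endpoints; (iii) the bags containing any fixed vertex form a subtree. All hold, so the decomposition is valid with width 3 − 1 = 2.

Yes; width 2.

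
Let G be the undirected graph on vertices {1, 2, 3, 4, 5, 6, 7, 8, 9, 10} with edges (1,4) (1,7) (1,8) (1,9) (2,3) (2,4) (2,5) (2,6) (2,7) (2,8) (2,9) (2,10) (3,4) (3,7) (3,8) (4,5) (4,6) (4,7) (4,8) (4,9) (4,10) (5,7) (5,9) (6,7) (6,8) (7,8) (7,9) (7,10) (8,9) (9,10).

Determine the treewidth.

A width-4 tree decomposition is:
Bags: B1 = {2, 4, 7, 8, 9}  B2 = {2, 4, 7, 9, 10}  B3 = {2, 3, 4, 7, 8}  B4 = {2, 4, 5, 7, 9}  B5 = {1, 4, 7, 8, 9}  B6 = {2, 4, 6, 7, 8}
Tree: B1–B2, B1–B3, B1–B4, B1–B5, B1–B6
Each bag holds 5 vertices, so the decomposition has width 4, which upper-bounds the treewidth. Conversely, {1, 4, 7, 8, 9} is a clique of size 5, and the vertices of any clique must share a bag in every tree decomposition; so some bag has ≥ 5 vertices and tw(G) ≥ 4. Combining the bounds, tw(G) = 4.

4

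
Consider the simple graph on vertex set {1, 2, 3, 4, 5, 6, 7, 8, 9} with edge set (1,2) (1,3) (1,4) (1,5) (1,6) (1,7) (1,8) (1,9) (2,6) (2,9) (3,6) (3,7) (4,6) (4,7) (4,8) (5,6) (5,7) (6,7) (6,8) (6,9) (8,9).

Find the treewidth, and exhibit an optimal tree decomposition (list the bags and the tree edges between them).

Treewidth 3.
Bags: B1 = {1, 6, 8, 9}  B2 = {1, 4, 6, 8}  B3 = {1, 2, 6, 9}  B4 = {1, 4, 6, 7}  B5 = {1, 3, 6, 7}  B6 = {1, 5, 6, 7}
Tree: B1–B2, B1–B3, B2–B4, B4–B5, B4–B6

Every bag has size at most 4, so the width is 4 − 1 = 3 and tw(G) ≤ 3. Conversely, {1, 6, 8, 9} is a clique of size 4, and the vertices of any clique must share a bag in every tree decomposition; so some bag has ≥ 4 vertices and tw(G) ≥ 3. Therefore the treewidth is 3.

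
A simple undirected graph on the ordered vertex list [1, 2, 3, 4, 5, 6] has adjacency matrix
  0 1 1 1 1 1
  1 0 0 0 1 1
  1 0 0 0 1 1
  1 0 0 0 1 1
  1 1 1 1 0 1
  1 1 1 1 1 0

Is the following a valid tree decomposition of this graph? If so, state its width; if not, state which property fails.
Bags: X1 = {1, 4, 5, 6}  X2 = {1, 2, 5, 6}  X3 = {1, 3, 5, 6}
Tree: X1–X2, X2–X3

Checking the three conditions: (i) the bags cover all of {1, 2, 3, 4, 5, 6}; (ii) for each edge, some bag contains both endpoints; (iii) the bags containing any fixed vertex form a subtree. All hold, so the decomposition is valid with width 4 − 1 = 3.

Yes; width 3.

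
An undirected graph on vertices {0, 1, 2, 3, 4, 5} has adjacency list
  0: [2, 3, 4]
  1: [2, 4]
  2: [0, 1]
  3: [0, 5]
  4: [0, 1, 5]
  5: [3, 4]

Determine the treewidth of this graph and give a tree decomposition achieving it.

Treewidth 2.
One such decomposition:
Bags: B1 = {3, 4, 5}  B2 = {0, 3, 4}  B3 = {0, 1, 4}  B4 = {0, 1, 2}
Tree: B1–B2, B2–B3, B3–B4

The largest bag has 3 vertices, giving width 2; this decomposition certifies tw(G) ≤ 2. The edges 5–3–0–4–5 form a cycle, so G is not a tree and its treewidth is at least 2. The upper and lower bounds meet at 2, so that is the treewidth.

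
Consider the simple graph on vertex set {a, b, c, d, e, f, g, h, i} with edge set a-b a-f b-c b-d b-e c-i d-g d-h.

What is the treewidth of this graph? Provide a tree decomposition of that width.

Treewidth 1.
Bags: B1 = {d, g}  B2 = {b, d}  B3 = {b, c}  B4 = {b, e}  B5 = {d, h}  B6 = {c, i}  B7 = {a, b}  B8 = {a, f}
Tree: B1–B2, B2–B3, B2–B4, B1–B5, B3–B6, B2–B7, B7–B8

Every bag has size at most 2, so the width is 2 − 1 = 1 and tw(G) ≤ 1. G has an edge, so its treewidth is at least 1. Therefore the treewidth is 1.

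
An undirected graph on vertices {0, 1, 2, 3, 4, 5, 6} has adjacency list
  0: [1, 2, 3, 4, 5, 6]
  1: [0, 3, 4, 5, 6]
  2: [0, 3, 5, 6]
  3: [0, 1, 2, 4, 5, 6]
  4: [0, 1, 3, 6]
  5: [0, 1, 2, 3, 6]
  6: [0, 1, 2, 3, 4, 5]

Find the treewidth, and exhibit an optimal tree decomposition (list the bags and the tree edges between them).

Treewidth 4.
One such decomposition:
Bags: B1 = {0, 1, 3, 5, 6}  B2 = {0, 2, 3, 5, 6}  B3 = {0, 1, 3, 4, 6}
Tree: B1–B2, B1–B3

Every bag has size at most 5, so the width is 5 − 1 = 4 and tw(G) ≤ 4. Conversely, {0, 1, 3, 4, 6} is a clique of size 5, and the vertices of any clique must share a bag in every tree decomposition; so some bag has ≥ 5 vertices and tw(G) ≥ 4. Hence tw(G) = 4 exactly.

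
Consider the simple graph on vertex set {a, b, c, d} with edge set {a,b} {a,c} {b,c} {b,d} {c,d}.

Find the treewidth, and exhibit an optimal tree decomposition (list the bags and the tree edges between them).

Treewidth 2.
Bags: B1 = {a, b, c}  B2 = {b, c, d}
Tree: B1–B2

Each bag holds 3 vertices, so the decomposition has width 2, which upper-bounds the treewidth. For the lower bound, the 3 vertices {b, c, d} are pairwise adjacent, and any tree decomposition puts a clique entirely inside one bag — forcing width ≥ 2. Therefore the treewidth is 2.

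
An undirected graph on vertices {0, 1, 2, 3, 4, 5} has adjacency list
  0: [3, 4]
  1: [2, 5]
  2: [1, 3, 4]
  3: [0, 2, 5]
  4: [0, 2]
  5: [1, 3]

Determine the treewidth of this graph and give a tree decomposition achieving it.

Treewidth 2.
One optimal decomposition is:
Bags: B1 = {1, 2, 5}  B2 = {2, 3, 5}  B3 = {2, 3, 4}  B4 = {0, 3, 4}
Tree: B1–B2, B2–B3, B3–B4

Every bag has size at most 3, so the width is 3 − 1 = 2 and tw(G) ≤ 2. For the lower bound, G contains the cycle 1–5–3–2–1, so G is not a forest; only forests have treewidth ≤ 1, hence tw(G) ≥ 2. The upper and lower bounds meet at 2, so that is the treewidth.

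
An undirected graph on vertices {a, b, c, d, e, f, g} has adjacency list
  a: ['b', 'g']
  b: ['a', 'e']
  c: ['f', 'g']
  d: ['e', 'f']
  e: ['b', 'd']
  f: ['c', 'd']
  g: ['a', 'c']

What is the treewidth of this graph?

A width-2 tree decomposition is:
Bags: B1 = {d, e, f}  B2 = {b, e, f}  B3 = {a, b, f}  B4 = {a, f, g}  B5 = {c, f, g}
Tree: B1–B2, B2–B3, B3–B4, B4–B5
Each bag holds 3 vertices, so the decomposition has width 2, which upper-bounds the treewidth. The edges f–d–e–b–a–g–c–f form a cycle, so G is not a tree and its treewidth is at least 2. The upper and lower bounds meet at 2, so that is the treewidth.

2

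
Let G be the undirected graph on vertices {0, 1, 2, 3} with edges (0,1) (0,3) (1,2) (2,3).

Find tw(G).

A width-2 tree decomposition is:
Bags: B1 = {0, 2, 3}  B2 = {0, 1, 2}
Tree: B1–B2
Each bag holds 3 vertices, so the decomposition has width 2, which upper-bounds the treewidth. The edges 0–3–2–1–0 form a cycle, so G is not a tree and its treewidth is at least 2. Therefore the treewidth is 2.

2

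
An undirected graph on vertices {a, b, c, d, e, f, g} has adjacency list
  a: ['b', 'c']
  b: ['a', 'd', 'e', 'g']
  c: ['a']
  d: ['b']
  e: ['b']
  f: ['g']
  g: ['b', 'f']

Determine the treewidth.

1

A width-1 tree decomposition is:
Bags: B1 = {b, g}  B2 = {a, b}  B3 = {f, g}  B4 = {b, e}  B5 = {a, c}  B6 = {b, d}
Tree: B1–B2, B1–B3, B2–B4, B2–B5, B4–B6
Every bag has size at most 2, so the width is 2 − 1 = 1 and tw(G) ≤ 1. G has an edge, so its treewidth is at least 1. Combining the bounds, tw(G) = 1.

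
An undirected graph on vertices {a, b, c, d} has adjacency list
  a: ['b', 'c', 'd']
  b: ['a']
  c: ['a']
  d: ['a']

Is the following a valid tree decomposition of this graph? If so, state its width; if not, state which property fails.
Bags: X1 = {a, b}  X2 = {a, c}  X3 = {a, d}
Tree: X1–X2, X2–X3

Checking the three conditions: (i) the bags cover all of {a, b, c, d}; (ii) for each edge, some bag contains both endpoints; (iii) the bags containing any fixed vertex form a subtree. All hold, so the decomposition is valid with width 2 − 1 = 1.

Yes; width 1.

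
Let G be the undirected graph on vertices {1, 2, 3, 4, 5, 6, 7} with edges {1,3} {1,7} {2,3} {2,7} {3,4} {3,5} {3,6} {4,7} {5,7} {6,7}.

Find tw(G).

2

A width-2 tree decomposition is:
Bags: B1 = {3, 6, 7}  B2 = {1, 3, 7}  B3 = {2, 3, 7}  B4 = {3, 5, 7}  B5 = {3, 4, 7}
Tree: B1–B2, B2–B3, B3–B4, B4–B5
Every bag has size at most 3, so the width is 3 − 1 = 2 and tw(G) ≤ 2. For the lower bound, G contains the cycle 7–6–3–1–7, so G is not a forest; only forests have treewidth ≤ 1, hence tw(G) ≥ 2. Hence tw(G) = 2 exactly.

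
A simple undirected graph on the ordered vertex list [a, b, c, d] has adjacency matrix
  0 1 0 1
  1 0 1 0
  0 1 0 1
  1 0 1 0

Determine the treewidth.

A width-2 tree decomposition is:
Bags: B1 = {b, c, d}  B2 = {a, b, d}
Tree: B1–B2
The largest bag has 3 vertices, giving width 2; this decomposition certifies tw(G) ≤ 2. The edges d–c–b–a–d form a cycle, so G is not a tree and its treewidth is at least 2. The upper and lower bounds meet at 2, so that is the treewidth.

2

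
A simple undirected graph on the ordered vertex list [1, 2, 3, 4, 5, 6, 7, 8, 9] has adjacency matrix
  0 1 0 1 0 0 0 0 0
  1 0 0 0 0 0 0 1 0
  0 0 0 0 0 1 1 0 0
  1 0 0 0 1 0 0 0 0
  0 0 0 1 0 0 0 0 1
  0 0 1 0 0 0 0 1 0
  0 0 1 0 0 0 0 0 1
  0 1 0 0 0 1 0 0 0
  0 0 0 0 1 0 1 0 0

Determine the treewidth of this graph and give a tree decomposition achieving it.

Treewidth 2.
Bags: B1 = {3, 6, 7}  B2 = {6, 7, 8}  B3 = {2, 7, 8}  B4 = {1, 2, 7}  B5 = {1, 4, 7}  B6 = {4, 5, 7}  B7 = {5, 7, 9}
Tree: B1–B2, B2–B3, B3–B4, B4–B5, B5–B6, B6–B7

Each bag holds 3 vertices, so the decomposition has width 2, which upper-bounds the treewidth. For the lower bound, G contains the cycle 7–3–6–8–2–1–4–5–9–7, so G is not a forest; only forests have treewidth ≤ 1, hence tw(G) ≥ 2. The upper and lower bounds meet at 2, so that is the treewidth.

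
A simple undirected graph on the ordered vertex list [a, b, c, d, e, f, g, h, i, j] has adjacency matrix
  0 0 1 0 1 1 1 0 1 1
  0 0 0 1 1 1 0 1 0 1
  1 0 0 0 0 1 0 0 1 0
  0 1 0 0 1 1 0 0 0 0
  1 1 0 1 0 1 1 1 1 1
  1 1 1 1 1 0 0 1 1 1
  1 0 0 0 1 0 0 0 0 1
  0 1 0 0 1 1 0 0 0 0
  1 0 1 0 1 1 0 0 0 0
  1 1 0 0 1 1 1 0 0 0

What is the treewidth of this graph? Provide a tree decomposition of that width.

Treewidth 3.
One such decomposition:
Bags: B1 = {a, e, g, j}  B2 = {a, e, f, j}  B3 = {b, e, f, j}  B4 = {a, e, f, i}  B5 = {b, e, f, h}  B6 = {b, d, e, f}  B7 = {a, c, f, i}
Tree: B1–B2, B2–B3, B2–B4, B3–B5, B5–B6, B4–B7

The largest bag has 4 vertices, giving width 3; this decomposition certifies tw(G) ≤ 3. On the other hand G contains the 4-clique {a, e, g, j}. A clique must lie in a single bag of any decomposition, so no decomposition can have width below 3. Combining the bounds, tw(G) = 3.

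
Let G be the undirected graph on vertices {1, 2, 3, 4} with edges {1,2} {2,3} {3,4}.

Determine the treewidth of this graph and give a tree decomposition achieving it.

Treewidth 1.
Bags: B1 = {3, 4}  B2 = {2, 3}  B3 = {1, 2}
Tree: B1–B2, B2–B3

The largest bag has 2 vertices, giving width 1; this decomposition certifies tw(G) ≤ 1. Any graph with an edge has treewidth ≥ 1, and G has the edge 4–3. Therefore the treewidth is 1.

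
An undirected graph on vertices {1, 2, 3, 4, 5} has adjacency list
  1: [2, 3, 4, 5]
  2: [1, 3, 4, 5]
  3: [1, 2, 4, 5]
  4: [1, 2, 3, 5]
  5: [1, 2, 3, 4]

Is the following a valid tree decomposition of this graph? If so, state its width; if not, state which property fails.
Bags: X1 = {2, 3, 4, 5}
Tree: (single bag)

No — vertex 1 appears in no bag.

A tree decomposition must satisfy three properties: every vertex lies in some bag; for every edge, both endpoints lie together in some bag; and for every vertex, the bags containing it form a connected subtree. Here vertex 1 appears in no bag, so the decomposition is invalid.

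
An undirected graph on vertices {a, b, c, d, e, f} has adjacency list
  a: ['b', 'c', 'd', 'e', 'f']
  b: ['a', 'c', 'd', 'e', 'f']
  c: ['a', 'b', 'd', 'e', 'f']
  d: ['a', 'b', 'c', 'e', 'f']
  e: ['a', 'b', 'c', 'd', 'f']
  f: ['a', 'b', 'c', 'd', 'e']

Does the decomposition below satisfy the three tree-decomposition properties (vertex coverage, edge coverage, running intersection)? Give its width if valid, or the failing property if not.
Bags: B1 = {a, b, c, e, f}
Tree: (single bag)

A tree decomposition must satisfy three properties: every vertex lies in some bag; for every edge, both endpoints lie together in some bag; and for every vertex, the bags containing it form a connected subtree. Here vertex d appears in no bag, so the decomposition is invalid.

No — vertex d appears in no bag.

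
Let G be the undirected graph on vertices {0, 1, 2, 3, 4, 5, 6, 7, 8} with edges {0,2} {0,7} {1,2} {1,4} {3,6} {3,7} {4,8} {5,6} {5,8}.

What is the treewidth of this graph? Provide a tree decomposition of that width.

Each bag holds 3 vertices, so the decomposition has width 2, which upper-bounds the treewidth. For the lower bound, G contains the cycle 8–4–1–2–0–7–3–6–5–8, so G is not a forest; only forests have treewidth ≤ 1, hence tw(G) ≥ 2. The upper and lower bounds meet at 2, so that is the treewidth.

Treewidth 2.
Bags: B1 = {1, 4, 8}  B2 = {1, 2, 8}  B3 = {0, 2, 8}  B4 = {0, 7, 8}  B5 = {3, 7, 8}  B6 = {3, 6, 8}  B7 = {5, 6, 8}
Tree: B1–B2, B2–B3, B3–B4, B4–B5, B5–B6, B6–B7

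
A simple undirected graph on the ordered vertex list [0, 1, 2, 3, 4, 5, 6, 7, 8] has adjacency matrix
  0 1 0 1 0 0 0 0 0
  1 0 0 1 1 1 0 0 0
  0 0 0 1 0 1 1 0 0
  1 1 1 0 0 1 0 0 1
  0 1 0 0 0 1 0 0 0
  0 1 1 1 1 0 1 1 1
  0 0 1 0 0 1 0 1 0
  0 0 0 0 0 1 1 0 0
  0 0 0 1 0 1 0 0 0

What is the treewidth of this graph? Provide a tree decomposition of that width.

Treewidth 2.
One such decomposition:
Bags: B1 = {1, 3, 5}  B2 = {2, 3, 5}  B3 = {2, 5, 6}  B4 = {3, 5, 8}  B5 = {0, 1, 3}  B6 = {5, 6, 7}  B7 = {1, 4, 5}
Tree: B1–B2, B2–B3, B2–B4, B1–B5, B3–B6, B1–B7

Every bag has size at most 3, so the width is 3 − 1 = 2 and tw(G) ≤ 2. Conversely, {0, 1, 3} is a clique of size 3, and the vertices of any clique must share a bag in every tree decomposition; so some bag has ≥ 3 vertices and tw(G) ≥ 2. Hence tw(G) = 2 exactly.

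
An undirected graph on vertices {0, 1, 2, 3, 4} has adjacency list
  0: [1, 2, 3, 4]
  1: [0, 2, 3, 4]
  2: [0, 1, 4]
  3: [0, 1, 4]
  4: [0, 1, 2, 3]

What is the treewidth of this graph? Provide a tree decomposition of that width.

The largest bag has 4 vertices, giving width 3; this decomposition certifies tw(G) ≤ 3. Conversely, {0, 1, 2, 4} is a clique of size 4, and the vertices of any clique must share a bag in every tree decomposition; so some bag has ≥ 4 vertices and tw(G) ≥ 3. Therefore the treewidth is 3.

Treewidth 3.
Bags: B1 = {0, 1, 2, 4}  B2 = {0, 1, 3, 4}
Tree: B1–B2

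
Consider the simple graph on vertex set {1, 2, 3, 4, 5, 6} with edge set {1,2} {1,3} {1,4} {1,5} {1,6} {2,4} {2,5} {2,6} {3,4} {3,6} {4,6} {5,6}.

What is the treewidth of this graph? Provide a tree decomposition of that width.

Each bag holds 4 vertices, so the decomposition has width 3, which upper-bounds the treewidth. Conversely, {1, 2, 4, 6} is a clique of size 4, and the vertices of any clique must share a bag in every tree decomposition; so some bag has ≥ 4 vertices and tw(G) ≥ 3. Therefore the treewidth is 3.

Treewidth 3.
Bags: B1 = {1, 2, 4, 6}  B2 = {1, 2, 5, 6}  B3 = {1, 3, 4, 6}
Tree: B1–B2, B1–B3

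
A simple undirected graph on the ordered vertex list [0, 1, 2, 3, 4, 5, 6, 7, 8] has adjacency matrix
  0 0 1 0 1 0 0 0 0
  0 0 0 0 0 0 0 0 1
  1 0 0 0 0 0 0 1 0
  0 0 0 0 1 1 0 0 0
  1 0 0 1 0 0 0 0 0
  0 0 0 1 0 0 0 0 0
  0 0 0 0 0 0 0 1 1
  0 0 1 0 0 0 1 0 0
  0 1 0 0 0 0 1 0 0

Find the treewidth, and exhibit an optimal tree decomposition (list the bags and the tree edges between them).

The largest bag has 2 vertices, giving width 1; this decomposition certifies tw(G) ≤ 1. Any graph with an edge has treewidth ≥ 1, and G has the edge 5–3. Combining the bounds, tw(G) = 1.

Treewidth 1.
One optimal decomposition is:
Bags: B1 = {3, 5}  B2 = {3, 4}  B3 = {0, 4}  B4 = {0, 2}  B5 = {2, 7}  B6 = {6, 7}  B7 = {6, 8}  B8 = {1, 8}
Tree: B1–B2, B2–B3, B3–B4, B4–B5, B5–B6, B6–B7, B7–B8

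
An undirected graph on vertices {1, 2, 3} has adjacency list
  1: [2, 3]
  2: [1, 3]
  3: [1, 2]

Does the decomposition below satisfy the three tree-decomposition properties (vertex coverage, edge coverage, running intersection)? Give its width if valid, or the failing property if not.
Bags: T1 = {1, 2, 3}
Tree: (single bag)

Every vertex of G appears in some bag (union = {1, 2, 3}); every edge is covered by a bag; and for each vertex v the set of bags containing v is connected in the bag tree. The decomposition is therefore valid. The largest bag has 3 vertices, so the width is 2.

Yes; width 2.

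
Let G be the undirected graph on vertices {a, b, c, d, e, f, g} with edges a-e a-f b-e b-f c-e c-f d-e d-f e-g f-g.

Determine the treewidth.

A width-2 tree decomposition is:
Bags: B1 = {a, e, f}  B2 = {e, f, g}  B3 = {c, e, f}  B4 = {d, e, f}  B5 = {b, e, f}
Tree: B1–B2, B2–B3, B3–B4, B4–B5
Every bag has size at most 3, so the width is 3 − 1 = 2 and tw(G) ≤ 2. The edges f–a–e–g–f form a cycle, so G is not a tree and its treewidth is at least 2. The upper and lower bounds meet at 2, so that is the treewidth.

2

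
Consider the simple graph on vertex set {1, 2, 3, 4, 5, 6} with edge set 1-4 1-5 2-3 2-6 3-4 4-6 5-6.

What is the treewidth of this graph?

A width-2 tree decomposition is:
Bags: B1 = {1, 5, 6}  B2 = {1, 4, 6}  B3 = {2, 4, 6}  B4 = {2, 3, 4}
Tree: B1–B2, B2–B3, B3–B4
Each bag holds 3 vertices, so the decomposition has width 2, which upper-bounds the treewidth. Since 5–1–4–6–5 is a cycle in G, G is not acyclic. Forests are exactly the graphs of treewidth ≤ 1, so tw(G) ≥ 2. Therefore the treewidth is 2.

2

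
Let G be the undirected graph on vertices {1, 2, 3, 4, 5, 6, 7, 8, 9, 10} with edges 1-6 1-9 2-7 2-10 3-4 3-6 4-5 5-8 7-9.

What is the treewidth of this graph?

A width-1 tree decomposition is:
Bags: B1 = {2, 10}  B2 = {2, 7}  B3 = {7, 9}  B4 = {1, 9}  B5 = {1, 6}  B6 = {3, 6}  B7 = {3, 4}  B8 = {4, 5}  B9 = {5, 8}
Tree: B1–B2, B2–B3, B3–B4, B4–B5, B5–B6, B6–B7, B7–B8, B8–B9
Each bag holds 2 vertices, so the decomposition has width 1, which upper-bounds the treewidth. G has an edge, so its treewidth is at least 1. Combining the bounds, tw(G) = 1.

1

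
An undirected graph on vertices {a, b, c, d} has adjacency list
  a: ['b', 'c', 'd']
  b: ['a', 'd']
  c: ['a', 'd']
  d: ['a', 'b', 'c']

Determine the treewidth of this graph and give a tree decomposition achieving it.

The largest bag has 3 vertices, giving width 2; this decomposition certifies tw(G) ≤ 2. For the lower bound, the 3 vertices {a, c, d} are pairwise adjacent, and any tree decomposition puts a clique entirely inside one bag — forcing width ≥ 2. Hence tw(G) = 2 exactly.

Treewidth 2.
Bags: B1 = {a, c, d}  B2 = {a, b, d}
Tree: B1–B2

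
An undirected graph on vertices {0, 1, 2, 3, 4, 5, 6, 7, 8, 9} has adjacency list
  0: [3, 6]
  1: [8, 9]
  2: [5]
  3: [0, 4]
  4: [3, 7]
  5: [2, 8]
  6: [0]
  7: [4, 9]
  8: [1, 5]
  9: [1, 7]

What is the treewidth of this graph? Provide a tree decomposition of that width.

Treewidth 1.
Bags: B1 = {0, 6}  B2 = {0, 3}  B3 = {3, 4}  B4 = {4, 7}  B5 = {7, 9}  B6 = {1, 9}  B7 = {1, 8}  B8 = {5, 8}  B9 = {2, 5}
Tree: B1–B2, B2–B3, B3–B4, B4–B5, B5–B6, B6–B7, B7–B8, B8–B9

Each bag holds 2 vertices, so the decomposition has width 1, which upper-bounds the treewidth. Since G has at least one edge (e.g. 6–0), it is not an edgeless graph, so tw(G) ≥ 1. Combining the bounds, tw(G) = 1.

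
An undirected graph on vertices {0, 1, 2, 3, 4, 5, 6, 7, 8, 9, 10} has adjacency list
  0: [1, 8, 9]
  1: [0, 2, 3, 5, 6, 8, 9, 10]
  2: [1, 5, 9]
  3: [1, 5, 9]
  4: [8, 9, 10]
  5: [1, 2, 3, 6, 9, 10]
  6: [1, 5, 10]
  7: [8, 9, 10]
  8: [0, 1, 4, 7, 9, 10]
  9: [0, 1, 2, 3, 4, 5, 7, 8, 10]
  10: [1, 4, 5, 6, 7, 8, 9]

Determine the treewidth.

A width-3 tree decomposition is:
Bags: B1 = {1, 8, 9, 10}  B2 = {1, 5, 9, 10}  B3 = {4, 8, 9, 10}  B4 = {7, 8, 9, 10}  B5 = {1, 3, 5, 9}  B6 = {1, 2, 5, 9}  B7 = {1, 5, 6, 10}  B8 = {0, 1, 8, 9}
Tree: B1–B2, B1–B3, B3–B4, B2–B5, B2–B6, B2–B7, B1–B8
The largest bag has 4 vertices, giving width 3; this decomposition certifies tw(G) ≤ 3. For the lower bound, the 4 vertices {0, 1, 8, 9} are pairwise adjacent, and any tree decomposition puts a clique entirely inside one bag — forcing width ≥ 3. Hence tw(G) = 3 exactly.

3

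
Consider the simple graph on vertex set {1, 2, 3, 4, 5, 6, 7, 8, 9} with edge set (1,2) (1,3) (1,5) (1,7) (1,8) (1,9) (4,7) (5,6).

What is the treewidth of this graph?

1

A width-1 tree decomposition is:
Bags: B1 = {1, 2}  B2 = {1, 3}  B3 = {1, 7}  B4 = {1, 5}  B5 = {1, 8}  B6 = {4, 7}  B7 = {1, 9}  B8 = {5, 6}
Tree: B1–B2, B1–B3, B2–B4, B4–B5, B3–B6, B3–B7, B4–B8
Each bag holds 2 vertices, so the decomposition has width 1, which upper-bounds the treewidth. Since G has at least one edge (e.g. 2–1), it is not an edgeless graph, so tw(G) ≥ 1. Therefore the treewidth is 1.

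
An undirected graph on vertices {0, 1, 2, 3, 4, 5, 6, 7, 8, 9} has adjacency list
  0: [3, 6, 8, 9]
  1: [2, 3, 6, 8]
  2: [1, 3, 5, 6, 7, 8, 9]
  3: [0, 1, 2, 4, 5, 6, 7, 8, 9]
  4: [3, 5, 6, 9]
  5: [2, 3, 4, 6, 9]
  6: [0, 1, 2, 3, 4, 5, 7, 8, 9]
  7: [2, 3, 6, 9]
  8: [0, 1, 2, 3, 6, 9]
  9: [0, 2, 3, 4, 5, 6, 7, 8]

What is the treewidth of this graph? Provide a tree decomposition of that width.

Treewidth 4.
One optimal decomposition is:
Bags: B1 = {2, 3, 6, 8, 9}  B2 = {1, 2, 3, 6, 8}  B3 = {2, 3, 6, 7, 9}  B4 = {2, 3, 5, 6, 9}  B5 = {0, 3, 6, 8, 9}  B6 = {3, 4, 5, 6, 9}
Tree: B1–B2, B1–B3, B3–B4, B1–B5, B4–B6

Each bag holds 5 vertices, so the decomposition has width 4, which upper-bounds the treewidth. Conversely, {1, 2, 3, 6, 8} is a clique of size 5, and the vertices of any clique must share a bag in every tree decomposition; so some bag has ≥ 5 vertices and tw(G) ≥ 4. Therefore the treewidth is 4.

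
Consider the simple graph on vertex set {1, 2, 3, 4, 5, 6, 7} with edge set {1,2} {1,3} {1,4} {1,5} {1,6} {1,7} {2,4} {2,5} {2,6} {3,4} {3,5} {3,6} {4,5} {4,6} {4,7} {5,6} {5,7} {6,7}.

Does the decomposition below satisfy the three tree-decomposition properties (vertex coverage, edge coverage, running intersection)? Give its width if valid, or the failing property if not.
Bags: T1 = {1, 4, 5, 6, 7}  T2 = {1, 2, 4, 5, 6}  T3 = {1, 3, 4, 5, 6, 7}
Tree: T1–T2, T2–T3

A tree decomposition must satisfy three properties: every vertex lies in some bag; for every edge, both endpoints lie together in some bag; and for every vertex, the bags containing it form a connected subtree. Here bags containing vertex 7 are not connected in the tree, so the decomposition is invalid.

No — bags containing vertex 7 are not connected in the tree.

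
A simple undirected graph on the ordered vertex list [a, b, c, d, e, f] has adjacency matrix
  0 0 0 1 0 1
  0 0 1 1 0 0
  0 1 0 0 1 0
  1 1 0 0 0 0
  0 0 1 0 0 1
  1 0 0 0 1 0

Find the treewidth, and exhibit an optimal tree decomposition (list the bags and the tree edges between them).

The largest bag has 3 vertices, giving width 2; this decomposition certifies tw(G) ≤ 2. Since d–a–f–e–c–b–d is a cycle in G, G is not acyclic. Forests are exactly the graphs of treewidth ≤ 1, so tw(G) ≥ 2. Therefore the treewidth is 2.

Treewidth 2.
One such decomposition:
Bags: B1 = {a, d, f}  B2 = {d, e, f}  B3 = {c, d, e}  B4 = {b, c, d}
Tree: B1–B2, B2–B3, B3–B4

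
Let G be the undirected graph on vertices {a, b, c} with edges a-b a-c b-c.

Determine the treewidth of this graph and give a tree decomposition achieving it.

With just one bag of size 3, the width is 3 − 1 = 2, so tw(G) ≤ 2. Conversely, {a, b, c} is a clique of size 3, and the vertices of any clique must share a bag in every tree decomposition; so some bag has ≥ 3 vertices and tw(G) ≥ 2. Combining the bounds, tw(G) = 2.

Treewidth 2.
Bags: B1 = {a, b, c}
Tree: (single bag)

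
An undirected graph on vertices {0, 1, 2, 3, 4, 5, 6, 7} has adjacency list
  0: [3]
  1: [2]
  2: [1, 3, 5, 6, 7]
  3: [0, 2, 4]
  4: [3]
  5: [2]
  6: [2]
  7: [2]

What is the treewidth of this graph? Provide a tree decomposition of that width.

Every bag has size at most 2, so the width is 2 − 1 = 1 and tw(G) ≤ 1. Since G has at least one edge (e.g. 3–2), it is not an edgeless graph, so tw(G) ≥ 1. Hence tw(G) = 1 exactly.

Treewidth 1.
One optimal decomposition is:
Bags: B1 = {2, 3}  B2 = {1, 2}  B3 = {2, 6}  B4 = {0, 3}  B5 = {2, 7}  B6 = {3, 4}  B7 = {2, 5}
Tree: B1–B2, B1–B3, B1–B4, B2–B5, B4–B6, B1–B7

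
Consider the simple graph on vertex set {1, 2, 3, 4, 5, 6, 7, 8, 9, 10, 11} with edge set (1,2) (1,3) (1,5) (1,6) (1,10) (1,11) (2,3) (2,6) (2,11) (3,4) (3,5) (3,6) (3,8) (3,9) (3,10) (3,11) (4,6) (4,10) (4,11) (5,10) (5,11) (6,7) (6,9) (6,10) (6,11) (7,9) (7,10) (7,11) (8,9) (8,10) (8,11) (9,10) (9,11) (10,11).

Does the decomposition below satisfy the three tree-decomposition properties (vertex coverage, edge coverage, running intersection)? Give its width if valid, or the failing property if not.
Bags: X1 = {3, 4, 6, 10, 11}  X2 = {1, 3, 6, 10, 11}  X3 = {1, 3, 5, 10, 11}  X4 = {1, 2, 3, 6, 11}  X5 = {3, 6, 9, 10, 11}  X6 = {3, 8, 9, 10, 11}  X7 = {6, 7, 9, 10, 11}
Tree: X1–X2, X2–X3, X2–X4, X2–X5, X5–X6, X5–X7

Checking the three conditions: (i) the bags cover all of {1, 2, 3, 4, 5, 6, 7, 8, 9, 10, 11}; (ii) for each edge, some bag contains both endpoints; (iii) the bags containing any fixed vertex form a subtree. All hold, so the decomposition is valid with width 5 − 1 = 4.

Yes; width 4.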